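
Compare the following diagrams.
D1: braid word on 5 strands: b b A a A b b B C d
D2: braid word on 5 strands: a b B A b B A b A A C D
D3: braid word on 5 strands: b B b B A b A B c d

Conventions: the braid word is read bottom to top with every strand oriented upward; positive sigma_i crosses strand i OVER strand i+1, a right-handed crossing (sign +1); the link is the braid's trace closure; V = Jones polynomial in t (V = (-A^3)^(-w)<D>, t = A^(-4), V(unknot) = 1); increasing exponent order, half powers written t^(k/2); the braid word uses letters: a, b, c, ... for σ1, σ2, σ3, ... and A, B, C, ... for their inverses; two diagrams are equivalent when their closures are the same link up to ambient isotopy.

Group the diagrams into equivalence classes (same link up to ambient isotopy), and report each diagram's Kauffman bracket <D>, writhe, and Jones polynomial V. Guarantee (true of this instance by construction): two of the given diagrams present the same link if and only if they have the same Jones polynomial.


grouping into links: {D1} | {D2} | {D3}
V(D1) = t + t^3 - t^4  (w +2, c 10, <D> = -A^-10 + A^-6 + A^2)
V(D2) = -t^-4 + t^-3 + t^-1  (w -4, c 12, <D> = A^-8 + 1 - A^4)
V(D3) = 1  (w 0, c 10, <D> = 1)
key observation: 3 classes among 3 diagrams; unequal V(t) rules out equality


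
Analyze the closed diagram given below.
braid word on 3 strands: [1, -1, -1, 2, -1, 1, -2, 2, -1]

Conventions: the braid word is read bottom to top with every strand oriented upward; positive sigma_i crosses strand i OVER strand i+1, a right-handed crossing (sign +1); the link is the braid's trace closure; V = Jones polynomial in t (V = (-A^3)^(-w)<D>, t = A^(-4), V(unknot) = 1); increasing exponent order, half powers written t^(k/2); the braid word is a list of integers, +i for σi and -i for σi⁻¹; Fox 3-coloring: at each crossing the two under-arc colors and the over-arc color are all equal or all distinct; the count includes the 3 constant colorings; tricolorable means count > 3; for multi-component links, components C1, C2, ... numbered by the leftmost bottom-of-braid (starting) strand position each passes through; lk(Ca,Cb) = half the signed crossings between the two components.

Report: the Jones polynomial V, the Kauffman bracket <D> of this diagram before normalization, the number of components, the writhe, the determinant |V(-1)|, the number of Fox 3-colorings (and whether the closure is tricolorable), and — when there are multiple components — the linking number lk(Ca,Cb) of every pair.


Jones polynomial: V(t) = -t^(-5/2) - t^(-1/2)
<D> = A^-1 + A^7; writhe -1
components 2, writhe -1 (9 crossings)
linking number lk(C1,C2) = -1
3-colorings: 3 of 3^9, det 2 — not tricolorable
note: w = -1 (over 9 crossings) is diagram-only; (-A^3)^(1) removes it from V


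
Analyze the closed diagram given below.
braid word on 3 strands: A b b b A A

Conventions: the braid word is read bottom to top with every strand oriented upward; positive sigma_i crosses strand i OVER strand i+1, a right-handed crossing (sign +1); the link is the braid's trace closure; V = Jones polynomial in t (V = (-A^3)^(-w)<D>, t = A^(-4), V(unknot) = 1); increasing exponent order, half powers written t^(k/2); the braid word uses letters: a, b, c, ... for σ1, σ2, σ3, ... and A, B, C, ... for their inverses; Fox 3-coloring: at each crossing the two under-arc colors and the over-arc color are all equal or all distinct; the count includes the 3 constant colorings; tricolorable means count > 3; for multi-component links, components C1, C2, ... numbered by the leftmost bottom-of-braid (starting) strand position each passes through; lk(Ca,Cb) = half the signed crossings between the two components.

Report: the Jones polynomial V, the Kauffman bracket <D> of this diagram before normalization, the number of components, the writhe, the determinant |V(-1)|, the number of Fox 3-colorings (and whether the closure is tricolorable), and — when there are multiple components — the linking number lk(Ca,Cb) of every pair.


V = -t^-3 + t^-2 - t^-1 + 3 - t + t^2 - t^3
<D> = -A^-12 + A^-8 - A^-4 + 3 - A^4 + A^8 - A^12 (w = 0)
1 component over 6 crossings, w = 0
27 Fox colorings among 3^6, |V(-1)| = 9: tricolorable
why: |V(-1)| = 9: so tricolorable, since 3 divides 9


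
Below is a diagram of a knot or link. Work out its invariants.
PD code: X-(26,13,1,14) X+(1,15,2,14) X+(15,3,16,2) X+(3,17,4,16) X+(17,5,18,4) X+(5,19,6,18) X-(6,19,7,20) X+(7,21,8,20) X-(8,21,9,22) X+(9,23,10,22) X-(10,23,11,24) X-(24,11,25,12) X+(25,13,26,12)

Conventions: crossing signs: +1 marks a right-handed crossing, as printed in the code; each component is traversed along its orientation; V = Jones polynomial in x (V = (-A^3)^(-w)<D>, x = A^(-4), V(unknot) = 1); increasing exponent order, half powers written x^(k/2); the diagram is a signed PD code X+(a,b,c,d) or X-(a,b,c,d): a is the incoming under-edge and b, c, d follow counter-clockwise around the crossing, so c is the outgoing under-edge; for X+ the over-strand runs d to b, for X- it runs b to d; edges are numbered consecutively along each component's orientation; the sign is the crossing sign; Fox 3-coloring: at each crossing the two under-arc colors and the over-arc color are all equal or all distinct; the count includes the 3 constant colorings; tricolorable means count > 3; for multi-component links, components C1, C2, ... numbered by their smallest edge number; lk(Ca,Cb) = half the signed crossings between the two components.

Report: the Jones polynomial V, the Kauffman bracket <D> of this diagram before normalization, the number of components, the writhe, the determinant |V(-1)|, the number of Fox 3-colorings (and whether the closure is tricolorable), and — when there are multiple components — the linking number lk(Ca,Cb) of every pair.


V(x) = x + x^3 - x^4
bracket: A^-7 - A^-3 - A^5, w = +3
1 component, writhe +3, over 13 crossings
det 3, colorings 9 of 3^13 — tricolorable
observation: w = +3 shifts under R1 moves; the (-A^3)^(-3) factor cancels that in V


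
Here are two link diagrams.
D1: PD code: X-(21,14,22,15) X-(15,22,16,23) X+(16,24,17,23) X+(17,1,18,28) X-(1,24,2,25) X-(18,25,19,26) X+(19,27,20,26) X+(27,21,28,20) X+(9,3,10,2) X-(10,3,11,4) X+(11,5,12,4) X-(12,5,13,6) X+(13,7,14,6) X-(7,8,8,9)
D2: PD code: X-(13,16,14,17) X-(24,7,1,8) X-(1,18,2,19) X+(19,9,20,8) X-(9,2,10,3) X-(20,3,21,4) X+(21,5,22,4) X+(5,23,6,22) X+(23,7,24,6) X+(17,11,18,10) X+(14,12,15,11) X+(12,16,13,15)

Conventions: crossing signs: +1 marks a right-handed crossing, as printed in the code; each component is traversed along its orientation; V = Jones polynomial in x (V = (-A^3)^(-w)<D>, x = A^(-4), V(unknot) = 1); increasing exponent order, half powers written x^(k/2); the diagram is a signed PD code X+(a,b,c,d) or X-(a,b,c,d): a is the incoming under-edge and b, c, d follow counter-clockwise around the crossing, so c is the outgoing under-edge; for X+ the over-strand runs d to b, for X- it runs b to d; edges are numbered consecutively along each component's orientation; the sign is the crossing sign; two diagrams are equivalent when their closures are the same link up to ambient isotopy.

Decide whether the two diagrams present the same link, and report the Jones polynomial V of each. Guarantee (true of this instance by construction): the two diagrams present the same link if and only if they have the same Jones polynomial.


equivalent: yes
D1 (bracket A^-8 - A^-4 + 1 - A^4 + A^8; 14 crossings at w = 0): V = x^-2 - x^-1 + 1 - x + x^2
V(D2) = x^-2 - x^-1 + 1 - x + x^2  (w +2, c 12, <D> = A^-2 - A^2 + A^6 - A^10 + A^14)
key observation: from 14 to 12 crossings by R-moves: one link, two diagrams


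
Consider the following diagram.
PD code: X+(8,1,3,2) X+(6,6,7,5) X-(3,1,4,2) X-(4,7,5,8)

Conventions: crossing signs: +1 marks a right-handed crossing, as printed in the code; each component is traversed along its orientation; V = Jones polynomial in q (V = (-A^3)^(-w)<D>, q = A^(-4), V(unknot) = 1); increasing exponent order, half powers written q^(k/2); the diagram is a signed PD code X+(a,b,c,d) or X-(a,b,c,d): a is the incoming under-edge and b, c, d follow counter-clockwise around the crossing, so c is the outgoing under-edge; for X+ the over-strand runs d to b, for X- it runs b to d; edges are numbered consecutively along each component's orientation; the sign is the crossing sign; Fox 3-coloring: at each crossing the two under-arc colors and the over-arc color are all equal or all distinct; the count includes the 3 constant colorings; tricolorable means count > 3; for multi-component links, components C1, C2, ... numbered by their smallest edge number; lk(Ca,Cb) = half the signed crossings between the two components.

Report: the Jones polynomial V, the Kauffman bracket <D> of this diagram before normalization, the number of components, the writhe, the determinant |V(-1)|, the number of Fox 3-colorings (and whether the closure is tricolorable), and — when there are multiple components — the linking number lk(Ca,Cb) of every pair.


Jones polynomial: V(q) = -q^(-1/2) - q^(1/2)
<D> = -A^-2 - A^2; writhe 0
components 2, writhe 0 (4 crossings)
linking number lk(C1,C2) = 0
3-colorings: 9 of 3^5, det 0 — tricolorable
note: every pair of the 2 components has lk = 0


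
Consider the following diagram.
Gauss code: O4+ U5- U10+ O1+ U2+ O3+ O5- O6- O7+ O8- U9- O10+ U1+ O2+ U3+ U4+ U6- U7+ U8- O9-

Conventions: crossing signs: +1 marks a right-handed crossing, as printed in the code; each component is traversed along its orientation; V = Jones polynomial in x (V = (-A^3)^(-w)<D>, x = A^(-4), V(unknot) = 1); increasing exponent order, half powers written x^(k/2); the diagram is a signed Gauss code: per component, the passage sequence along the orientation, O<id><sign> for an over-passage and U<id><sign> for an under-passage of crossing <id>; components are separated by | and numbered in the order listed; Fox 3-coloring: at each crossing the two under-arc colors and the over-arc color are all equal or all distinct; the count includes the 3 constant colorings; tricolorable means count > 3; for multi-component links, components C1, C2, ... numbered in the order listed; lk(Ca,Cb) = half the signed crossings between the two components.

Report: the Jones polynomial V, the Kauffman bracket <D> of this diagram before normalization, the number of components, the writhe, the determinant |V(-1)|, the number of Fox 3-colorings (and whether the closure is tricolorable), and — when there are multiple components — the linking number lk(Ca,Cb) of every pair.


Jones polynomial: V(x) = x^-1 - 1 + 2x - 2x^2 + 2x^3 - 2x^4 + x^5
<D> = A^-14 - 2A^-10 + 2A^-6 - 2A^-2 + 2A^2 - A^6 + A^10; writhe +2
components 1, writhe +2 (10 crossings)
3-colorings: 3 of 3^10, det 11 — not tricolorable
note: the span of V is 6, forcing >= 6 crossings in any diagram


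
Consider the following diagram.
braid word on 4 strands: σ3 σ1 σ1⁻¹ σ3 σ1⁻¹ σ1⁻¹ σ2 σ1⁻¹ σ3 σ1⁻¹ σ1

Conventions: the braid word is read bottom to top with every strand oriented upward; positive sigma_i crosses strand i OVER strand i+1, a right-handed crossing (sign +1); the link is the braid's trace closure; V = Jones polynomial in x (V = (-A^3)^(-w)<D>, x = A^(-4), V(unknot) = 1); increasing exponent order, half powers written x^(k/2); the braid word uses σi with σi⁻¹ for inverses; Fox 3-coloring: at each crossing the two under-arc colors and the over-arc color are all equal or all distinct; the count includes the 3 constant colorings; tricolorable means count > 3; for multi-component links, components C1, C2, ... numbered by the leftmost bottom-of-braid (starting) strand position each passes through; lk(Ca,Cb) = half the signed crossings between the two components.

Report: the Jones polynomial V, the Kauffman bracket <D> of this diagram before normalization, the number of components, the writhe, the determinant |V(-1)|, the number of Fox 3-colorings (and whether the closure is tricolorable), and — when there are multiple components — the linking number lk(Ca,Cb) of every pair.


V(x) = -x^-3 + x^-2 - x^-1 + 3 - x + x^2 - x^3
bracket: A^-9 - A^-5 + A^-1 - 3A^3 + A^7 - A^11 + A^15, w = +1
1 component, writhe +1, over 11 crossings
det 9, colorings 27 of 3^11 — tricolorable
observation: V spans 6 powers of x: at least 6 crossings in any diagram


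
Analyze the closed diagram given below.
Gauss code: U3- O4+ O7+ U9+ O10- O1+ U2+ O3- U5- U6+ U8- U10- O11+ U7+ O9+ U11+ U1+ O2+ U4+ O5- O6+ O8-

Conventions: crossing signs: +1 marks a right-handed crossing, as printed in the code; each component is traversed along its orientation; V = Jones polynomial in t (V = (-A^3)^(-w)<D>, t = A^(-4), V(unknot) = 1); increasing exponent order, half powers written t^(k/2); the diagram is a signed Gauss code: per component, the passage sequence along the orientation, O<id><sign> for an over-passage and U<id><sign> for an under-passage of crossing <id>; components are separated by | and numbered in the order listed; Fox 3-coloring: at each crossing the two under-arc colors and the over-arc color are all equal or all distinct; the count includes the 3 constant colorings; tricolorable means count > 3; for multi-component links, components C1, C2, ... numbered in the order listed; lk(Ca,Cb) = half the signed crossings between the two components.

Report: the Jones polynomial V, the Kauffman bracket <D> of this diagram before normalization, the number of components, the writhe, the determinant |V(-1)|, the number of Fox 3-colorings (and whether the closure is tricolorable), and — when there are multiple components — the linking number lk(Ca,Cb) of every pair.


Jones polynomial: V(t) = t^-1 - 2 + 4t - 5t^2 + 6t^3 - 5t^4 + 4t^5 - 3t^6 + t^7
<D> = -A^-19 + 3A^-15 - 4A^-11 + 5A^-7 - 6A^-3 + 5A - 4A^5 + 2A^9 - A^13; writhe +3
components 1, writhe +3 (11 crossings)
3-colorings: 3 of 3^11, det 31 — not tricolorable
note: |V(-1)| = 31: so not tricolorable, since 3 does not divide 31


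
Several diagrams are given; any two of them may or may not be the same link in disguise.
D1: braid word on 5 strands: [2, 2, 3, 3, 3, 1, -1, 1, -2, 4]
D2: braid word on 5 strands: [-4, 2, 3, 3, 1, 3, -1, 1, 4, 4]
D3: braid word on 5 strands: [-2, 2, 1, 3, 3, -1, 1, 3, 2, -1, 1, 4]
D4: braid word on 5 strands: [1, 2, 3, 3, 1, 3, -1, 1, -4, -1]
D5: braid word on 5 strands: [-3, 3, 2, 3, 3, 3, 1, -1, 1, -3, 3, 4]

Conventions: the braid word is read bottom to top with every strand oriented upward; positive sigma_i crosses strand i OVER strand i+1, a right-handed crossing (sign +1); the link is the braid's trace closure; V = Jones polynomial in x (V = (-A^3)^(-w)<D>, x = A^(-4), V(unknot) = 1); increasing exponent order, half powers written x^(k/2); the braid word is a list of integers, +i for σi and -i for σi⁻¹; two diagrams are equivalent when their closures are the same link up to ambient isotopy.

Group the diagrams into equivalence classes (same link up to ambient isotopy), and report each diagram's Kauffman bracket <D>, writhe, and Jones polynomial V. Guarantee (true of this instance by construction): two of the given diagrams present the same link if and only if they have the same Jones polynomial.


grouping into links: {D1, D2, D3, D4, D5}
V(D1) = x + x^3 - x^4  (w +6, c 10, <D> = -A^2 + A^6 + A^14)
D2 (bracket -A^2 + A^6 + A^14; 10 crossings at w = +6): V = x + x^3 - x^4
D3 (bracket -A^2 + A^6 + A^14; 12 crossings at w = +6): V = x + x^3 - x^4
D4 (bracket -A^-4 + 1 + A^8; 10 crossings at w = +4): V = x + x^3 - x^4
V(D5) = x + x^3 - x^4  (w +6, c 12, <D> = -A^2 + A^6 + A^14)
why: all 5 diagrams share one V(x), hence one class


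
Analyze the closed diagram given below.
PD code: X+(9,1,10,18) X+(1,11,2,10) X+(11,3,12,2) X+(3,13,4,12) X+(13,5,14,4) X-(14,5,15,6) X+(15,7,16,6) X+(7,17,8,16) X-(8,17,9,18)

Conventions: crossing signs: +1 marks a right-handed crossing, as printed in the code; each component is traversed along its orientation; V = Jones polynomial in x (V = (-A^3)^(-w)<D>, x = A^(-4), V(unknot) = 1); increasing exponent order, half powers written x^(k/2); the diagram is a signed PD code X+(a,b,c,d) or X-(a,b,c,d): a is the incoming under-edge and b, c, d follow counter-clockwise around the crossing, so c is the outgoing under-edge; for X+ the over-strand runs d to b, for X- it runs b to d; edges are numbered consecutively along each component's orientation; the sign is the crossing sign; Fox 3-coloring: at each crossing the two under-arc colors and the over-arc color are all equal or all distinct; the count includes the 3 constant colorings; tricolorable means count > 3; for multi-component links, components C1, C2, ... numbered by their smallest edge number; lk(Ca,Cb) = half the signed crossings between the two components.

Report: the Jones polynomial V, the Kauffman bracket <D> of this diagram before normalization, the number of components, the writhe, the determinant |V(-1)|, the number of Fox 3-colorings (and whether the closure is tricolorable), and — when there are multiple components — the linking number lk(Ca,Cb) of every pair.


Jones polynomial: V(x) = x^2 + x^4 - x^5 + x^6 - x^7
<D> = A^-13 - A^-9 + A^-5 - A^-1 - A^7; writhe +5
components 1, writhe +5 (9 crossings)
3-colorings: 3 of 3^9, det 5 — not tricolorable
note: V spans 5 powers of x: at least 5 crossings in any diagram


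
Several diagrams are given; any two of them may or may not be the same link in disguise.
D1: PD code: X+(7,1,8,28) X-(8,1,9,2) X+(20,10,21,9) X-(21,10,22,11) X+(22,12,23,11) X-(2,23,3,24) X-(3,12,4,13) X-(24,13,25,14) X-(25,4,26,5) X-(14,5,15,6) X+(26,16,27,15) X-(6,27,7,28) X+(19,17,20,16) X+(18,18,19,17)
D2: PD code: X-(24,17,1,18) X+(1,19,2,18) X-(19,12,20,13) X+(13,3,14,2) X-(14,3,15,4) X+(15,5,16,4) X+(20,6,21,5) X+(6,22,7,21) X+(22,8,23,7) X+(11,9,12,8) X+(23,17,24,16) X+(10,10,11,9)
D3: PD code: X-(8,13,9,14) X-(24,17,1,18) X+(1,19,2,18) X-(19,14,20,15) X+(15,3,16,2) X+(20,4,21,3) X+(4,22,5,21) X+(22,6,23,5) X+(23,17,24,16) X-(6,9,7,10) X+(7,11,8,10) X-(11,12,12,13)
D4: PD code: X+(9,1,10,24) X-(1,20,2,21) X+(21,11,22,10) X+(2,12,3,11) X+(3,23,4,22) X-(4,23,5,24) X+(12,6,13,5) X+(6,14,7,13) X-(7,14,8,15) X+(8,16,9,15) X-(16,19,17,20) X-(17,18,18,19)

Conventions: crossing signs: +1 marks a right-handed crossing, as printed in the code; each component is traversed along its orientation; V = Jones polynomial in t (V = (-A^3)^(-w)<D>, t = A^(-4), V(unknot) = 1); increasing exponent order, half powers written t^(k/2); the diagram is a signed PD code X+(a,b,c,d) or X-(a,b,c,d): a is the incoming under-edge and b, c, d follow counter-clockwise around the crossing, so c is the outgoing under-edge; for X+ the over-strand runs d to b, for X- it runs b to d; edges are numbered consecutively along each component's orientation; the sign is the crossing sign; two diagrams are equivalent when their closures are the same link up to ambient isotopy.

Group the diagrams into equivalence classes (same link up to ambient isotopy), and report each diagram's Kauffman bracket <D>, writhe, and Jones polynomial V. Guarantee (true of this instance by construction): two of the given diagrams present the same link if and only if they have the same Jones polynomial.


classes: {D1} | {D2, D3, D4}
V(D1) = -t^-6 + t^-5 - t^-4 + 2t^-3 - t^-2 + t^-1  [14 crossings, <D> = A^-2 - A^2 + 2A^6 - A^10 + A^14 - A^18, w = -2]
V(D2) = t - t^2 + 2t^3 - t^4 + t^5 - t^6  (w +6, c 12, <D> = -A^-6 + A^-2 - A^2 + 2A^6 - A^10 + A^14)
V(D3) = t - t^2 + 2t^3 - t^4 + t^5 - t^6  (w +2, c 12, <D> = -A^-18 + A^-14 - A^-10 + 2A^-6 - A^-2 + A^2)
D4 (bracket -A^-18 + A^-14 - A^-10 + 2A^-6 - A^-2 + A^2; 12 crossings at w = +2): V = t - t^2 + 2t^3 - t^4 + t^5 - t^6
insight: 2 classes among 4 diagrams; unequal V(t) rules out equality


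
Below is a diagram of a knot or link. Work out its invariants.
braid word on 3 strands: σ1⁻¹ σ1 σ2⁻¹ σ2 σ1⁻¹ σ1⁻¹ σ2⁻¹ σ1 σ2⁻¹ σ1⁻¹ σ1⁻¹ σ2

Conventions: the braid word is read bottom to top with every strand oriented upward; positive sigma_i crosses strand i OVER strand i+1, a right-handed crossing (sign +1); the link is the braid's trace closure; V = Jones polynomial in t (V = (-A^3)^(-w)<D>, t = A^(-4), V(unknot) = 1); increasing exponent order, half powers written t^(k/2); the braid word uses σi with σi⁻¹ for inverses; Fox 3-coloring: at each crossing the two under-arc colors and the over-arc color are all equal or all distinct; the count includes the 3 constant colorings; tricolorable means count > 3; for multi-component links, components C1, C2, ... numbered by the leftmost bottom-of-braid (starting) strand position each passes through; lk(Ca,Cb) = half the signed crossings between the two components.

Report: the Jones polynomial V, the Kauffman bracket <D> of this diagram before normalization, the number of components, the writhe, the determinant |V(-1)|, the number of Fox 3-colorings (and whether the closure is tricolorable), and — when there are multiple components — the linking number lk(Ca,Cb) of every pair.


V = t^-7 - 2t^-6 + 2t^-5 - 3t^-4 + 3t^-3 - 2t^-2 + 2t^-1
<D> = 2A^-8 - 2A^-4 + 3 - 3A^4 + 2A^8 - 2A^12 + A^16 (w = -4)
1 component over 12 crossings, w = -4
9 Fox colorings among 3^12, |V(-1)| = 15: tricolorable
why: V spans 6 powers of t: at least 6 crossings in any diagram


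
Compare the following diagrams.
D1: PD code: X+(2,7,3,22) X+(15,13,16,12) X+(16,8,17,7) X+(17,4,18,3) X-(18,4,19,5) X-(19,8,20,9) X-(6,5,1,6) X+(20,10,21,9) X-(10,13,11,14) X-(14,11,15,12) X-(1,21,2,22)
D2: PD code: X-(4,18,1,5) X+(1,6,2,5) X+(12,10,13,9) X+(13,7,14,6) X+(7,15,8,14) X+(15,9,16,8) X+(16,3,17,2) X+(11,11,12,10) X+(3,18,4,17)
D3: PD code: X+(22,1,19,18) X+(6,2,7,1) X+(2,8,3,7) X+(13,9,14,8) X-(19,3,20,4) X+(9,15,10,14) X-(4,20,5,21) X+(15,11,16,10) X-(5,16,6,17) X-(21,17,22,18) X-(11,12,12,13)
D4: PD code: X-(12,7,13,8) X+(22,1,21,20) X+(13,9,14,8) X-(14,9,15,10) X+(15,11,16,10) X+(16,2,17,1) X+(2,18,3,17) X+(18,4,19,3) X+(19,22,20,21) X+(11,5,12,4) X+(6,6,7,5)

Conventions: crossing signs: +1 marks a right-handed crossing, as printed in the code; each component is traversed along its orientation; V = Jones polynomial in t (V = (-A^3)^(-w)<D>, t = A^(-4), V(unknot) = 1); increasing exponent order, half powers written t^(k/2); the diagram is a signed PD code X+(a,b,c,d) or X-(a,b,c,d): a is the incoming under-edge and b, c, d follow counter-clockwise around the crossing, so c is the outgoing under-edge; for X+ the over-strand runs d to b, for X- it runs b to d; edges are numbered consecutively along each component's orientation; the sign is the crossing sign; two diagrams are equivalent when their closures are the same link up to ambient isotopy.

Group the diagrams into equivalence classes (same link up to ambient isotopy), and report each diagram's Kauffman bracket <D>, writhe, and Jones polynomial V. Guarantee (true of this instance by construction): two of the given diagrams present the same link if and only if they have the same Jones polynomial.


equivalence classes: {D1} | {D2, D4} | {D3}
D1 (bracket A^-5 + A^-1; 11 crossings at w = -1): V = -t^(-1/2) - t^(1/2)
V(D2) = -t^(3/2) - 2t^(7/2) + t^(9/2) - t^(11/2) + t^(13/2)  [9 crossings, <D> = -A^-5 + A^-1 - A^3 + 2A^7 + A^15, w = +7]
V(D3) = -t^(-3/2) - 2t^(1/2) + t^(3/2) - t^(5/2) + t^(7/2)  [11 crossings, <D> = -A^-11 + A^-7 - A^-3 + 2A + A^9, w = +1]
D4 (bracket -A^-5 + A^-1 - A^3 + 2A^7 + A^15; 11 crossings at w = +7): V = -t^(3/2) - 2t^(7/2) + t^(9/2) - t^(11/2) + t^(13/2)
observation: 3 classes among 4 diagrams; unequal V(t) rules out equality


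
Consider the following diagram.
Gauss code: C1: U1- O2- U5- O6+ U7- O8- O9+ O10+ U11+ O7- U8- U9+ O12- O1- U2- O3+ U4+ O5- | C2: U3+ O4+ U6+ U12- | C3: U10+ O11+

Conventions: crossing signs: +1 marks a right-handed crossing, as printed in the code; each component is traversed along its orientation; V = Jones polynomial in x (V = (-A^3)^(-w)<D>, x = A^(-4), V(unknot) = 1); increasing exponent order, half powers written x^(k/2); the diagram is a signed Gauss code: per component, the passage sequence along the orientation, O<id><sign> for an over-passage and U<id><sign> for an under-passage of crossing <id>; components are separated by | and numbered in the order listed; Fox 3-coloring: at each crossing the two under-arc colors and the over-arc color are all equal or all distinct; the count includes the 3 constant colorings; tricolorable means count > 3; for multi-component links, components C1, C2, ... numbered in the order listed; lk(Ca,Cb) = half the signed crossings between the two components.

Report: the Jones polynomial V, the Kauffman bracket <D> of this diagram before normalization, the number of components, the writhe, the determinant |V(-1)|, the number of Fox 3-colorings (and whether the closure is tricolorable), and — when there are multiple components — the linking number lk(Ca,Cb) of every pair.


Jones polynomial: V(x) = -x^-3 + x^-2 - 2x^-1 + 3 - x + 3x^2 + x^4
<D> = A^-16 + 3A^-8 - A^-4 + 3 - 2A^4 + A^8 - A^12; writhe 0
components 3, writhe 0 (12 crossings)
linking number lk(C1,C2) = +1
lk(C1,C3): +1
lk(C2,C3) = 0
3-colorings: 9 of 3^12, det 12 — tricolorable
note: summing lk over 3 pairs gives +2


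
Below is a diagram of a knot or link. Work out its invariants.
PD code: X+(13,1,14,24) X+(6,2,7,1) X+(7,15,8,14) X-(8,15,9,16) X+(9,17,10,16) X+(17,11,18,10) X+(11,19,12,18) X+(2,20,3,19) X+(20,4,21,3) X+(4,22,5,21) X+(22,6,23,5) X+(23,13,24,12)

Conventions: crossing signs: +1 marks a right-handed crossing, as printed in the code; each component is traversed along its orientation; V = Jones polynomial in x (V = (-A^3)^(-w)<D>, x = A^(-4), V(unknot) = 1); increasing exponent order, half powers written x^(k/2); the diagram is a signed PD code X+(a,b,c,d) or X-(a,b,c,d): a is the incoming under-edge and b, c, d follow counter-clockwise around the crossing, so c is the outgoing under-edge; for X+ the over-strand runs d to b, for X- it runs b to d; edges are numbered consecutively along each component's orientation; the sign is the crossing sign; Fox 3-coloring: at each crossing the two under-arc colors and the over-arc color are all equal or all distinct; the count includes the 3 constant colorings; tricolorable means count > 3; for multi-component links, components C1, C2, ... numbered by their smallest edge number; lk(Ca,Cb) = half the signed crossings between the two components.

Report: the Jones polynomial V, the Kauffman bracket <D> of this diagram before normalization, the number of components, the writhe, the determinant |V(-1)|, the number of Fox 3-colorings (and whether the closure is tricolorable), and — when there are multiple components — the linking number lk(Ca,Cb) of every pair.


V(x) = x^4 + x^6 - x^10
bracket: -A^-10 + A^6 + A^14, w = +10
1 component, writhe +10, over 12 crossings
det 1, colorings 3 of 3^12 — not tricolorable
observation: w = +10 shifts under R1 moves; the (-A^3)^(-10) factor cancels that in V


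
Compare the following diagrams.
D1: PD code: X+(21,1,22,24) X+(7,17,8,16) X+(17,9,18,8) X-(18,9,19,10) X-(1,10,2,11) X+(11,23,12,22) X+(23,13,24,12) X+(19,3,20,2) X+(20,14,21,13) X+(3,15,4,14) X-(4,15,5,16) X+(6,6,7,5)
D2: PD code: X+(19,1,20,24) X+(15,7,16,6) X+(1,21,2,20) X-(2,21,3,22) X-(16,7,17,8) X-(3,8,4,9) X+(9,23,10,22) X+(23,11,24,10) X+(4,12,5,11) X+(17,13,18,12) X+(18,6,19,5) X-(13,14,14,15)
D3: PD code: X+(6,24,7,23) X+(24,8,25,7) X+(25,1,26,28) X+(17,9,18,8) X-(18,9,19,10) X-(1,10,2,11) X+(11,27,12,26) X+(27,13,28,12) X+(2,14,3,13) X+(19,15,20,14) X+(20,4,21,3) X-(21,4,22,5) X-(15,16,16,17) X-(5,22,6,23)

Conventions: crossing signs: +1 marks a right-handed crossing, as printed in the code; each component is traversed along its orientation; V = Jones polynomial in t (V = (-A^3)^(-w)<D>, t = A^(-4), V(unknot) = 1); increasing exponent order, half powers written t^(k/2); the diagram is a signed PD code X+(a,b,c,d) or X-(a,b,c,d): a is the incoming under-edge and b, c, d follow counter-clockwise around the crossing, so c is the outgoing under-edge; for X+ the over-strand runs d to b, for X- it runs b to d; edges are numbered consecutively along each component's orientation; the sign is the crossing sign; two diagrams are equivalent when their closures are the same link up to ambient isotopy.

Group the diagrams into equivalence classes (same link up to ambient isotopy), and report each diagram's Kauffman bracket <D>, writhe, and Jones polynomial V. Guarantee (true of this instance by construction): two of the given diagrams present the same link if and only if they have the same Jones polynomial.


grouping into links: {D1, D2, D3}
V(D1) = t - t^2 + 2t^3 - t^4 + t^5 - t^6  (w +6, c 12, <D> = -A^-6 + A^-2 - A^2 + 2A^6 - A^10 + A^14)
V(D2) = t - t^2 + 2t^3 - t^4 + t^5 - t^6  (w +4, c 12, <D> = -A^-12 + A^-8 - A^-4 + 2 - A^4 + A^8)
V(D3) = t - t^2 + 2t^3 - t^4 + t^5 - t^6  [14 crossings, <D> = -A^-12 + A^-8 - A^-4 + 2 - A^4 + A^8, w = +4]
why: one V(t) for all 3 diagrams — one class (guaranteed)


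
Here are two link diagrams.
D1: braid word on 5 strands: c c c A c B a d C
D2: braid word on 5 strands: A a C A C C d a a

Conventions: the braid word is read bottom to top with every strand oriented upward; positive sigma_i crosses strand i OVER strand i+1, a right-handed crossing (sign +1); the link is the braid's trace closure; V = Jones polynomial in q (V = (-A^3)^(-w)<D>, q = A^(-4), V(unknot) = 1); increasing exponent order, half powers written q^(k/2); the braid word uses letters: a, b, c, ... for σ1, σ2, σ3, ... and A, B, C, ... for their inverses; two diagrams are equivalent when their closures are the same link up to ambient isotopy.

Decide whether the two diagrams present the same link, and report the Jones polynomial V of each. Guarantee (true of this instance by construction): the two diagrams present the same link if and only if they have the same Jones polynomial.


equivalent: no
D1 (bracket -A^-9 + A^-1 + A^3 + A^7; 9 crossings at w = +3): V = -q^(1/2) - q^(3/2) - q^(5/2) + q^(9/2)
D2 (bracket A^-1 + A^3 + A^7 - A^15; 9 crossings at w = -1): V = q^(-9/2) - q^(-5/2) - q^(-3/2) - q^(-1/2)
key observation: V(q) takes 2 values over 2 diagrams, fixing the grouping


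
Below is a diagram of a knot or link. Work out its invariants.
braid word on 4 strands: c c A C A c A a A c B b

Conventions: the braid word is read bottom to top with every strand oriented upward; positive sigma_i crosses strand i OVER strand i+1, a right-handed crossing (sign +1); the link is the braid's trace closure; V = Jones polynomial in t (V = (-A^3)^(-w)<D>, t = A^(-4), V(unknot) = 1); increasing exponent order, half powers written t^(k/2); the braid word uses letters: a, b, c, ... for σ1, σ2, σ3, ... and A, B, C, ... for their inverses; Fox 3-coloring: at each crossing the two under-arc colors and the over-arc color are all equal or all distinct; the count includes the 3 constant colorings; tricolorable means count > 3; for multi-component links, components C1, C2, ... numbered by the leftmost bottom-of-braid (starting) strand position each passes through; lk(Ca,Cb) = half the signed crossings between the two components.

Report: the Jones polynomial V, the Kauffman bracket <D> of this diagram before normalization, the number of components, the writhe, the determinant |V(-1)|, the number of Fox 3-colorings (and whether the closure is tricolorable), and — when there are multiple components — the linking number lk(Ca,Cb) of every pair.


V = t^(-7/2) - 2t^(-1/2) - 2t^(1/2) + t^(7/2)
<D> = A^-14 - 2A^-2 - 2A^2 + A^14 (w = 0)
2 components over 12 crossings, w = 0
lk(C1,C2): 0
81 Fox colorings among 3^12, |V(-1)| = 0: tricolorable
why: summing lk over 1 pair gives 0


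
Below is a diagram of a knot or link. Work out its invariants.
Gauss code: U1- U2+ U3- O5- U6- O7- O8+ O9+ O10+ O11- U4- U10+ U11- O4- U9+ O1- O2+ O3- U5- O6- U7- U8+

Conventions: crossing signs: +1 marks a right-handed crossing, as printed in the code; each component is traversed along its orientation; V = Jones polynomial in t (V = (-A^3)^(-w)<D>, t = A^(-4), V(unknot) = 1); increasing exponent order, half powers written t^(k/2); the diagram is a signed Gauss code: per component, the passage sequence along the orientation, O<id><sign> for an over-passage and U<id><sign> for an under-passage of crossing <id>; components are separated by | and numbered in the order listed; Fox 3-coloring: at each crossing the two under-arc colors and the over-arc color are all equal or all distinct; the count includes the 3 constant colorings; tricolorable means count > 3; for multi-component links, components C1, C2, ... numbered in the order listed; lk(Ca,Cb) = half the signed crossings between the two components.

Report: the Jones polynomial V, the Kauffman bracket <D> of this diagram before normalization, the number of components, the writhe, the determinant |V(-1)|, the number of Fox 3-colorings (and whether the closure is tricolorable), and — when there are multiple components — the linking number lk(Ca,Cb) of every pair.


V(t) = -t^-4 + t^-3 + t^-1
bracket: -A^-5 - A^3 + A^7, w = -3
1 component, writhe -3, over 11 crossings
det 3, colorings 9 of 3^11 — tricolorable
observation: |V(-1)| = 3: so tricolorable, since 3 divides 3


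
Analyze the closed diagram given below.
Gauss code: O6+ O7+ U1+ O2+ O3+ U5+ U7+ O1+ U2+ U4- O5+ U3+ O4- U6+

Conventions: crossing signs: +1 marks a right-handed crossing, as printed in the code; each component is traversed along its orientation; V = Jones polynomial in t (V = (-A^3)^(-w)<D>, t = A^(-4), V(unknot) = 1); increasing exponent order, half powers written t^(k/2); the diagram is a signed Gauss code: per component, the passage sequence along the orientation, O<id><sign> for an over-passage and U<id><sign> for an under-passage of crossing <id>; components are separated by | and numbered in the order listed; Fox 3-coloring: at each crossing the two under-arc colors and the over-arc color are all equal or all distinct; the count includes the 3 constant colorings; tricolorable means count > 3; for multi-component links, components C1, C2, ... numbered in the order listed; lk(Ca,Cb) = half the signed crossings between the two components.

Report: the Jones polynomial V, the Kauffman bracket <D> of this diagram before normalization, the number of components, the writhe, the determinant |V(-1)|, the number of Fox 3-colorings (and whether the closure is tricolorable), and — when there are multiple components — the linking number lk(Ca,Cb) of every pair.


Jones polynomial: V(t) = t - t^2 + 2t^3 - t^4 + t^5 - t^6
<D> = A^-9 - A^-5 + A^-1 - 2A^3 + A^7 - A^11; writhe +5
components 1, writhe +5 (7 crossings)
3-colorings: 3 of 3^7, det 7 — not tricolorable
note: w = +5 shifts under R1 moves; the (-A^3)^(-5) factor cancels that in V


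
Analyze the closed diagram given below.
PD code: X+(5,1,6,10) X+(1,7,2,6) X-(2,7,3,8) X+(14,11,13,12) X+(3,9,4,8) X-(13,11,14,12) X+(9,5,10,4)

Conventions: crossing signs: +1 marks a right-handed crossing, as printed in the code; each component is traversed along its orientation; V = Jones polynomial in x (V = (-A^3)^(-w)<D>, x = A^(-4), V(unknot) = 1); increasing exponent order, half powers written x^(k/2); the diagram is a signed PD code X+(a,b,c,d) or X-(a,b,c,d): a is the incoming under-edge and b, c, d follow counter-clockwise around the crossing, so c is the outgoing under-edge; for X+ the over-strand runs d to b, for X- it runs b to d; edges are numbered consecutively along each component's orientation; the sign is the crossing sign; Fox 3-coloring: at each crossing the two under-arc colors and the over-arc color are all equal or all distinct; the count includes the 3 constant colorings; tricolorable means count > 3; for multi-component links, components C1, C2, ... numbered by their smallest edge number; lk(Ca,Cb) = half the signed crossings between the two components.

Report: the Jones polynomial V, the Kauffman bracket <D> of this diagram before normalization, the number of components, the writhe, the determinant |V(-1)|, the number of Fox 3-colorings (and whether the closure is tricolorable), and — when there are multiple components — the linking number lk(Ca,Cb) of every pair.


Jones polynomial: V(x) = 1 + 2x + 2x^2 + x^3 - x^4 - x^5
<D> = A^-11 + A^-7 - A^-3 - 2A - 2A^5 - A^9; writhe +3
components 3, writhe +3 (7 crossings)
linking number lk(C1,C2) = 0
lk(C1,C3): 0
lk(C2,C3) = 0
3-colorings: 81 of 3^8, det 0 — tricolorable
note: det 0 = |V(-1)|; divisible by 3, so tricolorable


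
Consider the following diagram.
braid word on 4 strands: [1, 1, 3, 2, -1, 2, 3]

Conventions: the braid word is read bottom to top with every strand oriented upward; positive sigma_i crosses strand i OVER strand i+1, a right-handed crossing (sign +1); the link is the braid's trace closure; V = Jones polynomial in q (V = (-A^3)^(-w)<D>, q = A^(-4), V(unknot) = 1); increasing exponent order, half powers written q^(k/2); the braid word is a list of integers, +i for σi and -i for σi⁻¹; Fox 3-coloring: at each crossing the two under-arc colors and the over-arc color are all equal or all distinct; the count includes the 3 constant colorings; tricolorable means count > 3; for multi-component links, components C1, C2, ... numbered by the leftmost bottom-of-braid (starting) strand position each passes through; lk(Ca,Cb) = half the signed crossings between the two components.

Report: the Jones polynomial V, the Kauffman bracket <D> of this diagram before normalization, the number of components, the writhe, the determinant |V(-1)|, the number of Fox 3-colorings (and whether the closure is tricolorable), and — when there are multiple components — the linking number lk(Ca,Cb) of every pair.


V(q) = q - q^2 + 2q^3 - q^4 + 2q^5 + q^7
bracket: -A^-13 - 2A^-5 + A^-1 - 2A^3 + A^7 - A^11, w = +5
3 components, writhe +5, over 7 crossings
lk(C1,C2) = +2
linking number lk(C1,C3) = +1
lk(C2,C3): 0
det 8, colorings 3 of 3^7 — not tricolorable
observation: the 3 component pairs carry total linking +3


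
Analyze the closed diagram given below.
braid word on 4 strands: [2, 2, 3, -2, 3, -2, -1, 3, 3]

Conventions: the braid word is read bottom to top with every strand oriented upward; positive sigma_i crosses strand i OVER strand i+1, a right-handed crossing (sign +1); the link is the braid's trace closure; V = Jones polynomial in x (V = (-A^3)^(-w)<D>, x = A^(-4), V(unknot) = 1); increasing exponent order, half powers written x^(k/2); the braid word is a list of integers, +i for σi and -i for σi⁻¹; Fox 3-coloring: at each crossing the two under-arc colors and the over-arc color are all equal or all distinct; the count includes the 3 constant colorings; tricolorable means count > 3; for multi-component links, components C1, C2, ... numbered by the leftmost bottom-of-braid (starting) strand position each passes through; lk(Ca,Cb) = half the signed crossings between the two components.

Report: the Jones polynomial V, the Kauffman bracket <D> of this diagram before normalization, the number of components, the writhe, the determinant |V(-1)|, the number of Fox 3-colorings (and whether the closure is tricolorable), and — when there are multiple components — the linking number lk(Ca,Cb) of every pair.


Jones polynomial: V(x) = 2x - 2x^2 + 3x^3 - 3x^4 + 2x^5 - 2x^6 + x^7
<D> = -A^-19 + 2A^-15 - 2A^-11 + 3A^-7 - 3A^-3 + 2A - 2A^5; writhe +3
components 1, writhe +3 (9 crossings)
3-colorings: 9 of 3^9, det 15 — tricolorable
note: w = +3 (over 9 crossings) is diagram-only; (-A^3)^(-3) removes it from V


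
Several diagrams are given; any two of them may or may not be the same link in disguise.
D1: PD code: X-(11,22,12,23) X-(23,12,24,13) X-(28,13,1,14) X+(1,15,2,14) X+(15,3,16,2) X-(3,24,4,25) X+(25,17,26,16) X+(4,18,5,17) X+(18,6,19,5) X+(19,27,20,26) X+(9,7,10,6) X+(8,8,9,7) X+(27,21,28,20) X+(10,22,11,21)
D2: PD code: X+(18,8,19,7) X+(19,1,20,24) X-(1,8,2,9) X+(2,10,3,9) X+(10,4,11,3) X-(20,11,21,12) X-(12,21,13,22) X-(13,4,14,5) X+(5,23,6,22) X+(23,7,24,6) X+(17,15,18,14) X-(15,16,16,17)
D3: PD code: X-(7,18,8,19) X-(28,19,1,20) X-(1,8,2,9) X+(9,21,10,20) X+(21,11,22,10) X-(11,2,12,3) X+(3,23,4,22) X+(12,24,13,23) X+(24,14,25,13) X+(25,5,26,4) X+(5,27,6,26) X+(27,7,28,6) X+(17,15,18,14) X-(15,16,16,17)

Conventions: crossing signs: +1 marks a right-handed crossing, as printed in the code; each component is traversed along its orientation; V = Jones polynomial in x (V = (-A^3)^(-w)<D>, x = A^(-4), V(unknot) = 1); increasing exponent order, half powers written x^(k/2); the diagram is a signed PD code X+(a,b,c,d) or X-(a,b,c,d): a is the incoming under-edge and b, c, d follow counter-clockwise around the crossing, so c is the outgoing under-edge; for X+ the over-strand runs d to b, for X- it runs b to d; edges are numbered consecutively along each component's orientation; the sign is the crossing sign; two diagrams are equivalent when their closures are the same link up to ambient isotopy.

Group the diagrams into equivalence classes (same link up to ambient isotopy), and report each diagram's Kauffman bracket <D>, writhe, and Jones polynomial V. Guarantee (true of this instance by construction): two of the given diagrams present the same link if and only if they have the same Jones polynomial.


equivalence classes: {D1, D3} | {D2}
D1 (bracket A^-10 - 2A^-6 + 2A^-2 - 3A^2 + 3A^6 - 2A^10 + 2A^14; 14 crossings at w = +6): V = 2x - 2x^2 + 3x^3 - 3x^4 + 2x^5 - 2x^6 + x^7
V(D2) = x + x^3 - x^4  (w +2, c 12, <D> = -A^-10 + A^-6 + A^2)
V(D3) = 2x - 2x^2 + 3x^3 - 3x^4 + 2x^5 - 2x^6 + x^7  [14 crossings, <D> = A^-16 - 2A^-12 + 2A^-8 - 3A^-4 + 3 - 2A^4 + 2A^8, w = +4]
key observation: V(x) takes 2 values over 3 diagrams, fixing the grouping
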